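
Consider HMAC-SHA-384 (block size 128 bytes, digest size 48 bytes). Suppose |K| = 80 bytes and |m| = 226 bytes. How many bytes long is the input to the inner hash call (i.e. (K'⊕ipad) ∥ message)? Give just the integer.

354

Key is 80 ≤ 128 bytes, zero-padded: |K'| = 128.
Inner input = (K'⊕ipad) ∥ m → 128 + 226 = 354 bytes.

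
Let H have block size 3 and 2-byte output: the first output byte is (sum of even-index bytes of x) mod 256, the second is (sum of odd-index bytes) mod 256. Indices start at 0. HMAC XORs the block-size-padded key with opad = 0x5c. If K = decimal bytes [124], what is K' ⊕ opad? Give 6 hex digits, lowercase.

205c5c

Key decimal bytes [124] = 7c is 1 byte ≤ B = 3; zero-pad to 3 bytes: K' = 7c 00 00.
XOR each byte with 0x5c: 7c⊕5c=20, 00⊕5c=5c, 00⊕5c=5c.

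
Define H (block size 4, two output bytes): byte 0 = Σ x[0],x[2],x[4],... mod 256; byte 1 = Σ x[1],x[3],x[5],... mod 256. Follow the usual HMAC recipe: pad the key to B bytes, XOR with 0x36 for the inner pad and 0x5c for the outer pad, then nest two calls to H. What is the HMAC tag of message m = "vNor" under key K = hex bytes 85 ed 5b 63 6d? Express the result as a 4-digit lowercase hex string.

03c4

Key hex bytes 85 ed 5b 63 6d is 5 bytes > B = 4, so hash it first: H(key) = 4d 50, then zero-pad to 4 bytes: K' = 4d 50 00 00.
K' ⊕ ipad = 7b 66 36 36.  K' ⊕ opad = 11 0c 5c 5c.
Inner input = (K'⊕ipad) ∥ m = 7b 66 36 36 ∥ 76 4e 6f 72.
Inner hash: even-index sum = 406 mod 256 = 150; odd-index sum = 348 mod 256 = 92 → 96 5c.
Outer input = (K'⊕opad) ∥ inner = 11 0c 5c 5c ∥ 96 5c.
Outer hash (tag): even-index sum = 259 mod 256 = 3; odd-index sum = 196 mod 256 = 196 → 03 c4.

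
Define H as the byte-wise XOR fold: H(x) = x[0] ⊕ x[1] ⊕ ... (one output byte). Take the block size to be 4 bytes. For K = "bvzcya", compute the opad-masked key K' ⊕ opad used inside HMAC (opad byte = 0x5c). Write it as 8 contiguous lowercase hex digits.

495c5c5c

Key "bvzcya" = 62 76 7a 63 79 61 is 6 bytes > B = 4, so hash it first: H(key) = 15, then zero-pad to 4 bytes: K' = 15 00 00 00.
XOR each byte with 0x5c: 15⊕5c=49, 00⊕5c=5c, 00⊕5c=5c, 00⊕5c=5c.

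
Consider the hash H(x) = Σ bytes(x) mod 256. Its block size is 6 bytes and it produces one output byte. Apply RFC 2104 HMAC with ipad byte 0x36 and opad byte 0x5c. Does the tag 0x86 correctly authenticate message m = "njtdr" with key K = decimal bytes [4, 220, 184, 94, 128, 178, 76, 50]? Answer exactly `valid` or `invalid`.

valid

Key decimal bytes [4, 220, 184, 94, 128, 178, 76, 50] = 04 dc b8 5e 80 b2 4c 32 is 8 bytes > B = 6, so hash it first: H(key) = a6, then zero-pad to 6 bytes: K' = a6 00 00 00 00 00.
K' ⊕ ipad = 90 36 36 36 36 36; K' ⊕ opad = fa 5c 5c 5c 5c 5c.
Inner hash: sum = 144+54+54+54+54+54+110+106+116+100+114 = 960; mod 256 = 192 → c0.
Outer hash (recomputed tag): sum = 250+92+92+92+92+92+192 = 902; mod 256 = 134 → 86.
Recomputed tag = 86; claimed = 86 → match.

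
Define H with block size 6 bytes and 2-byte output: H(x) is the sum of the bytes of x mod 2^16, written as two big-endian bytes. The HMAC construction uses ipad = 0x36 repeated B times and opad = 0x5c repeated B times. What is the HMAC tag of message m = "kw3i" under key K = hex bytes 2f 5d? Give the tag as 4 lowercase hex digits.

Key hex bytes 2f 5d is 2 bytes ≤ B = 6; zero-pad to 6 bytes: K' = 2f 5d 00 00 00 00.
K' ⊕ ipad = 19 6b 36 36 36 36.  K' ⊕ opad = 73 01 5c 5c 5c 5c.
Inner input = (K'⊕ipad) ∥ m = 19 6b 36 36 36 36 ∥ 6b 77 33 69.
Inner hash: sum = 25+107+54+54+54+54+107+119+51+105 = 730 → 02 da.
Outer input = (K'⊕opad) ∥ inner = 73 01 5c 5c 5c 5c ∥ 02 da.
Outer hash (tag): sum = 115+1+92+92+92+92+2+218 = 704 → 02 c0.

02c0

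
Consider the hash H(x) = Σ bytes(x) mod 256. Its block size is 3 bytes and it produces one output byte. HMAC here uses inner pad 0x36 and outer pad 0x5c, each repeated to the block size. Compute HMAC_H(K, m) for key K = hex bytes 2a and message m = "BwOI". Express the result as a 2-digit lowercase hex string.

07

Key hex bytes 2a is 1 byte ≤ B = 3; zero-pad to 3 bytes: K' = 2a 00 00.
K' ⊕ ipad = 1c 36 36.  K' ⊕ opad = 76 5c 5c.
Inner input = (K'⊕ipad) ∥ m = 1c 36 36 ∥ 42 77 4f 49.
Inner hash: sum = 28+54+54+66+119+79+73 = 473; mod 256 = 217 → d9.
Outer input = (K'⊕opad) ∥ inner = 76 5c 5c ∥ d9.
Outer hash (tag): sum = 118+92+92+217 = 519; mod 256 = 7 → 07.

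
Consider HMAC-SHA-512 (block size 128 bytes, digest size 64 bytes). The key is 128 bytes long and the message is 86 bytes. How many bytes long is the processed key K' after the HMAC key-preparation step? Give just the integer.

Key is 128 ≤ 128 bytes, zero-padded: |K'| = 128.

128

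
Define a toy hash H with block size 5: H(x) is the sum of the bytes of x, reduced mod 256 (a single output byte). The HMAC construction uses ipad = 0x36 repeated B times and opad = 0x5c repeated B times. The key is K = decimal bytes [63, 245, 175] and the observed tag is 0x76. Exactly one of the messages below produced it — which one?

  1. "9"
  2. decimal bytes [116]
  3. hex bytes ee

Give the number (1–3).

3

Key decimal bytes [63, 245, 175] = 3f f5 af is 3 bytes ≤ B = 5; zero-pad to 5 bytes: K' = 3f f5 af 00 00.
K' ⊕ ipad = 09 c3 99 36 36; K' ⊕ opad = 63 a9 f3 5c 5c.
m1: inner = H(09 c3 99 36 36 39) = 0a; tag = H(63 a9 f3 5c 5c 0a) = c1
m2: inner = H(09 c3 99 36 36 74) = 45; tag = H(63 a9 f3 5c 5c 45) = fc
m3: inner = H(09 c3 99 36 36 ee) = bf; tag = H(63 a9 f3 5c 5c bf) = 76 ← matches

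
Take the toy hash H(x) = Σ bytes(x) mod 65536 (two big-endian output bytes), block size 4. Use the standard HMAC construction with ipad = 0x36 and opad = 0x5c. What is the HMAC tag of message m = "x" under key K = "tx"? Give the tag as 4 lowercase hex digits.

Key "tx" = 74 78 is 2 bytes ≤ B = 4; zero-pad to 4 bytes: K' = 74 78 00 00.
K' ⊕ ipad = 42 4e 36 36.  K' ⊕ opad = 28 24 5c 5c.
Inner input = (K'⊕ipad) ∥ m = 42 4e 36 36 ∥ 78.
Inner hash: sum = 66+78+54+54+120 = 372 → 01 74.
Outer input = (K'⊕opad) ∥ inner = 28 24 5c 5c ∥ 01 74.
Outer hash (tag): sum = 40+36+92+92+1+116 = 377 → 01 79.

0179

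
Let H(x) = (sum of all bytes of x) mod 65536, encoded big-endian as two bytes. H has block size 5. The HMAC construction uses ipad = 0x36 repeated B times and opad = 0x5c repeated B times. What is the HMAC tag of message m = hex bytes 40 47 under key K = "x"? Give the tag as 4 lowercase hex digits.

Key "x" = 78 is 1 byte ≤ B = 5; zero-pad to 5 bytes: K' = 78 00 00 00 00.
K' ⊕ ipad = 4e 36 36 36 36.  K' ⊕ opad = 24 5c 5c 5c 5c.
Inner input = (K'⊕ipad) ∥ m = 4e 36 36 36 36 ∥ 40 47.
Inner hash: sum = 78+54+54+54+54+64+71 = 429 → 01 ad.
Outer input = (K'⊕opad) ∥ inner = 24 5c 5c 5c 5c ∥ 01 ad.
Outer hash (tag): sum = 36+92+92+92+92+1+173 = 578 → 02 42.

0242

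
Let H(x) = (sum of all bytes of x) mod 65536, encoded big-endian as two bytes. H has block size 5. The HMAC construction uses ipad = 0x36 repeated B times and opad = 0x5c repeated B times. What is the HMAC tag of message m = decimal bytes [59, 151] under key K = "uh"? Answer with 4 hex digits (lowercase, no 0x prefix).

0188

Key "uh" = 75 68 is 2 bytes ≤ B = 5; zero-pad to 5 bytes: K' = 75 68 00 00 00.
K' ⊕ ipad = 43 5e 36 36 36.  K' ⊕ opad = 29 34 5c 5c 5c.
Inner input = (K'⊕ipad) ∥ m = 43 5e 36 36 36 ∥ 3b 97.
Inner hash: sum = 67+94+54+54+54+59+151 = 533 → 02 15.
Outer input = (K'⊕opad) ∥ inner = 29 34 5c 5c 5c ∥ 02 15.
Outer hash (tag): sum = 41+52+92+92+92+2+21 = 392 → 01 88.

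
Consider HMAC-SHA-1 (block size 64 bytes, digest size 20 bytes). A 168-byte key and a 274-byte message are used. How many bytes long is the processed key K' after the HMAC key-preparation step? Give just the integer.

64

Key is 168 > 64 bytes, so it is hashed to 20 bytes then zero-padded to 64: |K'| = 64.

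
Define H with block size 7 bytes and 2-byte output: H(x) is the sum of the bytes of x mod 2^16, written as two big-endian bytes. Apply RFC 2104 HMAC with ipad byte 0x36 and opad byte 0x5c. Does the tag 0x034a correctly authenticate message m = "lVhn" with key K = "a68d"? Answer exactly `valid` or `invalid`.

valid

Key "a68d" = 61 36 38 64 is 4 bytes ≤ B = 7; zero-pad to 7 bytes: K' = 61 36 38 64 00 00 00.
K' ⊕ ipad = 57 00 0e 52 36 36 36; K' ⊕ opad = 3d 6a 64 38 5c 5c 5c.
Inner hash: sum = 87+0+14+82+54+54+54+108+86+104+110 = 753 → 02 f1.
Outer hash (recomputed tag): sum = 61+106+100+56+92+92+92+2+241 = 842 → 03 4a.
Recomputed tag = 034a; claimed = 034a → match.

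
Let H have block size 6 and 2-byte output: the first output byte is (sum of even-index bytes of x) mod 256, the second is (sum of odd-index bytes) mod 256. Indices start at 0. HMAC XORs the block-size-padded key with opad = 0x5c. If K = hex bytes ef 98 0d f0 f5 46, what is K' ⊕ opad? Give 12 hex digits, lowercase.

Key hex bytes ef 98 0d f0 f5 46 is exactly B = 6 bytes: K' = ef 98 0d f0 f5 46.
XOR each byte with 0x5c: ef⊕5c=b3, 98⊕5c=c4, 0d⊕5c=51, f0⊕5c=ac, f5⊕5c=a9, 46⊕5c=1a.

b3c451aca91a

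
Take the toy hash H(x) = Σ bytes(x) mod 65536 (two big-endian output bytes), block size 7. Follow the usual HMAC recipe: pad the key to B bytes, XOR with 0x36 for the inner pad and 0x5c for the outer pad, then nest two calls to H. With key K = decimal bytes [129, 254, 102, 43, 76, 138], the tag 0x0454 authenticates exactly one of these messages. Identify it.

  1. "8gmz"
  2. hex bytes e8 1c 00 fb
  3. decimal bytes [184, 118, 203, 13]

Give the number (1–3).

Key decimal bytes [129, 254, 102, 43, 76, 138] = 81 fe 66 2b 4c 8a is 6 bytes ≤ B = 7; zero-pad to 7 bytes: K' = 81 fe 66 2b 4c 8a 00.
K' ⊕ ipad = b7 c8 50 1d 7a bc 36; K' ⊕ opad = dd a2 3a 77 10 d6 5c.
m1: inner = H(b7 c8 50 1d 7a bc 36 38 67 6d 7a) = 04 de; tag = H(dd a2 3a 77 10 d6 5c 04 de) = 0454 ← matches
m2: inner = H(b7 c8 50 1d 7a bc 36 e8 1c 00 fb) = 05 57; tag = H(dd a2 3a 77 10 d6 5c 05 57) = 03ce
m3: inner = H(b7 c8 50 1d 7a bc 36 b8 76 cb 0d) = 05 5e; tag = H(dd a2 3a 77 10 d6 5c 05 5e) = 03d5

1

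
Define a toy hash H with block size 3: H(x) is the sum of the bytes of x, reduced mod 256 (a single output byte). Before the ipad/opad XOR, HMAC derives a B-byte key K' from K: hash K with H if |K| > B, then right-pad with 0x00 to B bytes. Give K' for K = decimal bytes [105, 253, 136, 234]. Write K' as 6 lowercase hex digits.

|K| = 4 > B = 3, so first hash the key.
H(K): sum = 105+253+136+234 = 728; mod 256 = 216 → d8.
Zero-pad H(K) = d8 to 3 bytes: K' = d8 00 00.

d80000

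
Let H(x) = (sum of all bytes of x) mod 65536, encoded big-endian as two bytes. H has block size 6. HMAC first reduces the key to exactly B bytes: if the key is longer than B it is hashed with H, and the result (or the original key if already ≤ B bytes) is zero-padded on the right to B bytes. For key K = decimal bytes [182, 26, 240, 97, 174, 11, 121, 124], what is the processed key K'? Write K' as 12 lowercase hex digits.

03cf00000000

|K| = 8 > B = 6, so first hash the key.
H(K): sum = 182+26+240+97+174+11+121+124 = 975 → 03 cf.
Zero-pad H(K) = 03 cf to 6 bytes: K' = 03 cf 00 00 00 00.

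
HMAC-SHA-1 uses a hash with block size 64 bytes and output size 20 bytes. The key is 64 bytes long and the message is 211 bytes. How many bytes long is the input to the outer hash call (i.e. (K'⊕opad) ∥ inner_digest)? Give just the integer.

84

Key is 64 ≤ 64 bytes, zero-padded: |K'| = 64.
Outer input = (K'⊕opad) ∥ H(inner) → 64 + 20 = 84 bytes.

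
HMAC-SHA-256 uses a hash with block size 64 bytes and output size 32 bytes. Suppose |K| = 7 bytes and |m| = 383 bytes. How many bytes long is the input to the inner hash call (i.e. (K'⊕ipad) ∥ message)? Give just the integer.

Key is 7 ≤ 64 bytes, zero-padded: |K'| = 64.
Inner input = (K'⊕ipad) ∥ m → 64 + 383 = 447 bytes.

447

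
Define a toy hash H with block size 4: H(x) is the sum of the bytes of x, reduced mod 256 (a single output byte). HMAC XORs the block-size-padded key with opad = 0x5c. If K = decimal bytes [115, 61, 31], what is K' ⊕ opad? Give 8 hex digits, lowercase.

2f61435c

Key decimal bytes [115, 61, 31] = 73 3d 1f is 3 bytes ≤ B = 4; zero-pad to 4 bytes: K' = 73 3d 1f 00.
XOR each byte with 0x5c: 73⊕5c=2f, 3d⊕5c=61, 1f⊕5c=43, 00⊕5c=5c.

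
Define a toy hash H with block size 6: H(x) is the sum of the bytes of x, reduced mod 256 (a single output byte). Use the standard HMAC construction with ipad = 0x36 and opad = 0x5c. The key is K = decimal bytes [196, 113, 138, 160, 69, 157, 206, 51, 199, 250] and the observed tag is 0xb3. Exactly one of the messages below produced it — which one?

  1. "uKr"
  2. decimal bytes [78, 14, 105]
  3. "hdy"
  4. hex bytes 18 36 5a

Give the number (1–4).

3

Key decimal bytes [196, 113, 138, 160, 69, 157, 206, 51, 199, 250] = c4 71 8a a0 45 9d ce 33 c7 fa is 10 bytes > B = 6, so hash it first: H(key) = 03, then zero-pad to 6 bytes: K' = 03 00 00 00 00 00.
K' ⊕ ipad = 35 36 36 36 36 36; K' ⊕ opad = 5f 5c 5c 5c 5c 5c.
m1: inner = H(35 36 36 36 36 36 75 4b 72) = 75; tag = H(5f 5c 5c 5c 5c 5c 75) = a0
m2: inner = H(35 36 36 36 36 36 4e 0e 69) = 08; tag = H(5f 5c 5c 5c 5c 5c 08) = 33
m3: inner = H(35 36 36 36 36 36 68 64 79) = 88; tag = H(5f 5c 5c 5c 5c 5c 88) = b3 ← matches
m4: inner = H(35 36 36 36 36 36 18 36 5a) = eb; tag = H(5f 5c 5c 5c 5c 5c eb) = 16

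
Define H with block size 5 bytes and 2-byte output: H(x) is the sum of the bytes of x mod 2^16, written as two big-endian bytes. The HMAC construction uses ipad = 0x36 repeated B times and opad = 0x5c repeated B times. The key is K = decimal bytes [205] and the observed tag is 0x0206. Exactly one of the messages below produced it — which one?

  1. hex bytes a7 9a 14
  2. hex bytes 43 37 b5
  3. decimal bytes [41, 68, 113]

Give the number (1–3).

Key decimal bytes [205] = cd is 1 byte ≤ B = 5; zero-pad to 5 bytes: K' = cd 00 00 00 00.
K' ⊕ ipad = fb 36 36 36 36; K' ⊕ opad = 91 5c 5c 5c 5c.
m1: inner = H(fb 36 36 36 36 a7 9a 14) = 03 28; tag = H(91 5c 5c 5c 5c 03 28) = 022c
m2: inner = H(fb 36 36 36 36 43 37 b5) = 03 02; tag = H(91 5c 5c 5c 5c 03 02) = 0206 ← matches
m3: inner = H(fb 36 36 36 36 29 44 71) = 02 b1; tag = H(91 5c 5c 5c 5c 02 b1) = 02b4

2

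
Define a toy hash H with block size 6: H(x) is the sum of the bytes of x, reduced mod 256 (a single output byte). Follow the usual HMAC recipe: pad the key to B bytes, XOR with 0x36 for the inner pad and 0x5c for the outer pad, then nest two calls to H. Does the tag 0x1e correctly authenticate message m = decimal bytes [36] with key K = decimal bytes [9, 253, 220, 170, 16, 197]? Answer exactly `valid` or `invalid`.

Key decimal bytes [9, 253, 220, 170, 16, 197] = 09 fd dc aa 10 c5 is exactly B = 6 bytes: K' = 09 fd dc aa 10 c5.
K' ⊕ ipad = 3f cb ea 9c 26 f3; K' ⊕ opad = 55 a1 80 f6 4c 99.
Inner hash: sum = 63+203+234+156+38+243+36 = 973; mod 256 = 205 → cd.
Outer hash (recomputed tag): sum = 85+161+128+246+76+153+205 = 1054; mod 256 = 30 → 1e.
Recomputed tag = 1e; claimed = 1e → match.

valid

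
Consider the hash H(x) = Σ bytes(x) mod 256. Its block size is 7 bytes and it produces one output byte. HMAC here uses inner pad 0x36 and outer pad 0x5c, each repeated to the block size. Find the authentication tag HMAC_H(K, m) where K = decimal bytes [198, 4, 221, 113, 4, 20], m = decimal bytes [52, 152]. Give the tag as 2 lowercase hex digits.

Key decimal bytes [198, 4, 221, 113, 4, 20] = c6 04 dd 71 04 14 is 6 bytes ≤ B = 7; zero-pad to 7 bytes: K' = c6 04 dd 71 04 14 00.
K' ⊕ ipad = f0 32 eb 47 32 22 36.  K' ⊕ opad = 9a 58 81 2d 58 48 5c.
Inner input = (K'⊕ipad) ∥ m = f0 32 eb 47 32 22 36 ∥ 34 98.
Inner hash: sum = 240+50+235+71+50+34+54+52+152 = 938; mod 256 = 170 → aa.
Outer input = (K'⊕opad) ∥ inner = 9a 58 81 2d 58 48 5c ∥ aa.
Outer hash (tag): sum = 154+88+129+45+88+72+92+170 = 838; mod 256 = 70 → 46.

46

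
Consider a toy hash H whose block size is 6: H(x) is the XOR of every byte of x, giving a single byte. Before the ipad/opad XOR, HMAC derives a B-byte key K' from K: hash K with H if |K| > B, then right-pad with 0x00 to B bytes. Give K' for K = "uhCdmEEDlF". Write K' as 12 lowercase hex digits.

390000000000

|K| = 10 > B = 6, so first hash the key.
H(K): XOR 75⊕68⊕43⊕64⊕6d⊕45⊕45⊕44⊕6c⊕46 = 39.
Zero-pad H(K) = 39 to 6 bytes: K' = 39 00 00 00 00 00.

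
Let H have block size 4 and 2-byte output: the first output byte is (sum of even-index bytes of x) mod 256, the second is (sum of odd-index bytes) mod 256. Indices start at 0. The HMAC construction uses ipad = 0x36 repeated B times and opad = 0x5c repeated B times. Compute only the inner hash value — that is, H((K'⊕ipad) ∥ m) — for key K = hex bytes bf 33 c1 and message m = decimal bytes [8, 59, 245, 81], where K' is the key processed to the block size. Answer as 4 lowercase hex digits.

Key hex bytes bf 33 c1 is 3 bytes ≤ B = 4; zero-pad to 4 bytes: K' = bf 33 c1 00.
K' ⊕ ipad = 89 05 f7 36.
Inner input = 89 05 f7 36 ∥ 08 3b f5 51.
Inner hash: even-index sum = 637 mod 256 = 125; odd-index sum = 199 mod 256 = 199 → 7d c7.

7dc7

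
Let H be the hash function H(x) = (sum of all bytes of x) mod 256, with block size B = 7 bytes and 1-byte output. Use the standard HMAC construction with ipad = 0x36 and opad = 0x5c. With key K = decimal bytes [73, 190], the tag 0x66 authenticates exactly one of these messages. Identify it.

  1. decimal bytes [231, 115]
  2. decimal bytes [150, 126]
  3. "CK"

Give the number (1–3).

3

Key decimal bytes [73, 190] = 49 be is 2 bytes ≤ B = 7; zero-pad to 7 bytes: K' = 49 be 00 00 00 00 00.
K' ⊕ ipad = 7f 88 36 36 36 36 36; K' ⊕ opad = 15 e2 5c 5c 5c 5c 5c.
m1: inner = H(7f 88 36 36 36 36 36 e7 73) = 6f; tag = H(15 e2 5c 5c 5c 5c 5c 6f) = 32
m2: inner = H(7f 88 36 36 36 36 36 96 7e) = 29; tag = H(15 e2 5c 5c 5c 5c 5c 29) = ec
m3: inner = H(7f 88 36 36 36 36 36 43 4b) = a3; tag = H(15 e2 5c 5c 5c 5c 5c a3) = 66 ← matches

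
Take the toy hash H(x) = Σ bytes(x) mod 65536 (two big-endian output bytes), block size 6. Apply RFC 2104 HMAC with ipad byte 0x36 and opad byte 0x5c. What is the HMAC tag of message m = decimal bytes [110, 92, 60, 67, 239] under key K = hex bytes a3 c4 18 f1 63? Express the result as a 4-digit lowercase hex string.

Key hex bytes a3 c4 18 f1 63 is 5 bytes ≤ B = 6; zero-pad to 6 bytes: K' = a3 c4 18 f1 63 00.
K' ⊕ ipad = 95 f2 2e c7 55 36.  K' ⊕ opad = ff 98 44 ad 3f 5c.
Inner input = (K'⊕ipad) ∥ m = 95 f2 2e c7 55 36 ∥ 6e 5c 3c 43 ef.
Inner hash: sum = 149+242+46+199+85+54+110+92+60+67+239 = 1343 → 05 3f.
Outer input = (K'⊕opad) ∥ inner = ff 98 44 ad 3f 5c ∥ 05 3f.
Outer hash (tag): sum = 255+152+68+173+63+92+5+63 = 871 → 03 67.

0367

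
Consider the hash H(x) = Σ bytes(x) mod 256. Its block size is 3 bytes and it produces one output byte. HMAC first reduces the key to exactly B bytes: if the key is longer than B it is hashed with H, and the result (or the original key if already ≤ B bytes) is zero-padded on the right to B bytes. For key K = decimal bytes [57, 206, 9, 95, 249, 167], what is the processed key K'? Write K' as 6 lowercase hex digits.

0f0000

|K| = 6 > B = 3, so first hash the key.
H(K): sum = 57+206+9+95+249+167 = 783; mod 256 = 15 → 0f.
Zero-pad H(K) = 0f to 3 bytes: K' = 0f 00 00.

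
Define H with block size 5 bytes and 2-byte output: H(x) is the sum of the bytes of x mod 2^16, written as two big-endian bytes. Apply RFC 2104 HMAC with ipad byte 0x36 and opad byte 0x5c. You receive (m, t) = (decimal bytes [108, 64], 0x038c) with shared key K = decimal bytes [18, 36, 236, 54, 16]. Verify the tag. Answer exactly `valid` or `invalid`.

Key decimal bytes [18, 36, 236, 54, 16] = 12 24 ec 36 10 is exactly B = 5 bytes: K' = 12 24 ec 36 10.
K' ⊕ ipad = 24 12 da 00 26; K' ⊕ opad = 4e 78 b0 6a 4c.
Inner hash: sum = 36+18+218+0+38+108+64 = 482 → 01 e2.
Outer hash (recomputed tag): sum = 78+120+176+106+76+1+226 = 783 → 03 0f.
Recomputed tag = 030f; claimed = 038c → mismatch.

invalid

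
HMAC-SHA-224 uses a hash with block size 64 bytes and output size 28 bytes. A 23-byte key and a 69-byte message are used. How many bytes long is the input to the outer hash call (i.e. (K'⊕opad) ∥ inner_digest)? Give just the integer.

92

Key is 23 ≤ 64 bytes, zero-padded: |K'| = 64.
Outer input = (K'⊕opad) ∥ H(inner) → 64 + 28 = 92 bytes.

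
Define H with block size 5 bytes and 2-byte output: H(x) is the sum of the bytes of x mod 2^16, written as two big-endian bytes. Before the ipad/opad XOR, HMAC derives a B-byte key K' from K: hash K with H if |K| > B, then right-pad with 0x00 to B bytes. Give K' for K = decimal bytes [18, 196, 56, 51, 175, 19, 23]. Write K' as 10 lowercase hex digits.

|K| = 7 > B = 5, so first hash the key.
H(K): sum = 18+196+56+51+175+19+23 = 538 → 02 1a.
Zero-pad H(K) = 02 1a to 5 bytes: K' = 02 1a 00 00 00.

021a000000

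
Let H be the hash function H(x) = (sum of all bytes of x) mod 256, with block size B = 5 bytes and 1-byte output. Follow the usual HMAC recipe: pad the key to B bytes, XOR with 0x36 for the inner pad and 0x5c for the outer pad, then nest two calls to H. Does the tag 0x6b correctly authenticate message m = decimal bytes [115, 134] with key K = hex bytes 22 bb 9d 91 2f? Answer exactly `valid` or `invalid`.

valid

Key hex bytes 22 bb 9d 91 2f is exactly B = 5 bytes: K' = 22 bb 9d 91 2f.
K' ⊕ ipad = 14 8d ab a7 19; K' ⊕ opad = 7e e7 c1 cd 73.
Inner hash: sum = 20+141+171+167+25+115+134 = 773; mod 256 = 5 → 05.
Outer hash (recomputed tag): sum = 126+231+193+205+115+5 = 875; mod 256 = 107 → 6b.
Recomputed tag = 6b; claimed = 6b → match.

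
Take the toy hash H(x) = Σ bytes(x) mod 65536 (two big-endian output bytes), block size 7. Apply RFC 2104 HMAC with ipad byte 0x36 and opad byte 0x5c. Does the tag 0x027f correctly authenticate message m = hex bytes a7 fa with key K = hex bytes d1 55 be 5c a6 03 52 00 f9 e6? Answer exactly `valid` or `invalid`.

invalid

Key hex bytes d1 55 be 5c a6 03 52 00 f9 e6 is 10 bytes > B = 7, so hash it first: H(key) = 05 1a, then zero-pad to 7 bytes: K' = 05 1a 00 00 00 00 00.
K' ⊕ ipad = 33 2c 36 36 36 36 36; K' ⊕ opad = 59 46 5c 5c 5c 5c 5c.
Inner hash: sum = 51+44+54+54+54+54+54+167+250 = 782 → 03 0e.
Outer hash (recomputed tag): sum = 89+70+92+92+92+92+92+3+14 = 636 → 02 7c.
Recomputed tag = 027c; claimed = 027f → mismatch.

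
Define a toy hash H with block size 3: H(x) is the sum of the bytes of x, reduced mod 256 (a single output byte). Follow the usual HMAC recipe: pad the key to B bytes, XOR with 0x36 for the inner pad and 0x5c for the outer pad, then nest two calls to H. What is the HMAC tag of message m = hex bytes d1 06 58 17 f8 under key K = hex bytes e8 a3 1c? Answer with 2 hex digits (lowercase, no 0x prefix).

ce

Key hex bytes e8 a3 1c is exactly B = 3 bytes: K' = e8 a3 1c.
K' ⊕ ipad = de 95 2a.  K' ⊕ opad = b4 ff 40.
Inner input = (K'⊕ipad) ∥ m = de 95 2a ∥ d1 06 58 17 f8.
Inner hash: sum = 222+149+42+209+6+88+23+248 = 987; mod 256 = 219 → db.
Outer input = (K'⊕opad) ∥ inner = b4 ff 40 ∥ db.
Outer hash (tag): sum = 180+255+64+219 = 718; mod 256 = 206 → ce.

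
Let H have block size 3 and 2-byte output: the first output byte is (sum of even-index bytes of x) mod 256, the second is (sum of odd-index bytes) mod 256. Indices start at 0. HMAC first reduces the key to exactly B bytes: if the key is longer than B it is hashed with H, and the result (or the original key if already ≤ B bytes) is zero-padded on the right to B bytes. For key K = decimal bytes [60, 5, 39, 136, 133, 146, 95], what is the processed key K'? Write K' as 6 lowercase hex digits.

471f00

|K| = 7 > B = 3, so first hash the key.
H(K): even-index sum = 327 mod 256 = 71; odd-index sum = 287 mod 256 = 31 → 47 1f.
Zero-pad H(K) = 47 1f to 3 bytes: K' = 47 1f 00.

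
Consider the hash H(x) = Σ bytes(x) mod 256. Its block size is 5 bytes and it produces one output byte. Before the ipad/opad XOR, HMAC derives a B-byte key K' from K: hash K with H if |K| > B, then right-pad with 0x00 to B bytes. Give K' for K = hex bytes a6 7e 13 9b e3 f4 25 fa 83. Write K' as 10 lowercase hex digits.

|K| = 9 > B = 5, so first hash the key.
H(K): sum = 166+126+19+155+227+244+37+250+131 = 1355; mod 256 = 75 → 4b.
Zero-pad H(K) = 4b to 5 bytes: K' = 4b 00 00 00 00.

4b00000000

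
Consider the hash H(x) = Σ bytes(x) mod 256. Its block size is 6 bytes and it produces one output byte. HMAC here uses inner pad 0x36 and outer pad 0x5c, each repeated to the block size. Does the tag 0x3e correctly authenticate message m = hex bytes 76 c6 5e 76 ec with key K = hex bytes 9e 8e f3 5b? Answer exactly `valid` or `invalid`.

invalid

Key hex bytes 9e 8e f3 5b is 4 bytes ≤ B = 6; zero-pad to 6 bytes: K' = 9e 8e f3 5b 00 00.
K' ⊕ ipad = a8 b8 c5 6d 36 36; K' ⊕ opad = c2 d2 af 07 5c 5c.
Inner hash: sum = 168+184+197+109+54+54+118+198+94+118+236 = 1530; mod 256 = 250 → fa.
Outer hash (recomputed tag): sum = 194+210+175+7+92+92+250 = 1020; mod 256 = 252 → fc.
Recomputed tag = fc; claimed = 3e → mismatch.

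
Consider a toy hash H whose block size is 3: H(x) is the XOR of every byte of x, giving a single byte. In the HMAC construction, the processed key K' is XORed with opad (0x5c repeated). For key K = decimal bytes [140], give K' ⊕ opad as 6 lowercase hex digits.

Key decimal bytes [140] = 8c is 1 byte ≤ B = 3; zero-pad to 3 bytes: K' = 8c 00 00.
XOR each byte with 0x5c: 8c⊕5c=d0, 00⊕5c=5c, 00⊕5c=5c.

d05c5c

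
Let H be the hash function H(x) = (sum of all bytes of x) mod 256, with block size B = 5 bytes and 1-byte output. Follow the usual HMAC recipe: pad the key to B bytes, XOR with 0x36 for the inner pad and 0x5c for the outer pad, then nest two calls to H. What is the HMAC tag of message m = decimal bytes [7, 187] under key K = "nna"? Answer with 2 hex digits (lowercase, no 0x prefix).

8e

Key "nna" = 6e 6e 61 is 3 bytes ≤ B = 5; zero-pad to 5 bytes: K' = 6e 6e 61 00 00.
K' ⊕ ipad = 58 58 57 36 36.  K' ⊕ opad = 32 32 3d 5c 5c.
Inner input = (K'⊕ipad) ∥ m = 58 58 57 36 36 ∥ 07 bb.
Inner hash: sum = 88+88+87+54+54+7+187 = 565; mod 256 = 53 → 35.
Outer input = (K'⊕opad) ∥ inner = 32 32 3d 5c 5c ∥ 35.
Outer hash (tag): sum = 50+50+61+92+92+53 = 398; mod 256 = 142 → 8e.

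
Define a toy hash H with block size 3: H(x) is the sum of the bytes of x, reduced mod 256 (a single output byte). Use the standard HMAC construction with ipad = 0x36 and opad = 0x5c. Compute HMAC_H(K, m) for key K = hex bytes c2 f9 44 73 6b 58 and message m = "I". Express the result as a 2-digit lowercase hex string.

Key hex bytes c2 f9 44 73 6b 58 is 6 bytes > B = 3, so hash it first: H(key) = 35, then zero-pad to 3 bytes: K' = 35 00 00.
K' ⊕ ipad = 03 36 36.  K' ⊕ opad = 69 5c 5c.
Inner input = (K'⊕ipad) ∥ m = 03 36 36 ∥ 49.
Inner hash: sum = 3+54+54+73 = 184 → b8.
Outer input = (K'⊕opad) ∥ inner = 69 5c 5c ∥ b8.
Outer hash (tag): sum = 105+92+92+184 = 473; mod 256 = 217 → d9.

d9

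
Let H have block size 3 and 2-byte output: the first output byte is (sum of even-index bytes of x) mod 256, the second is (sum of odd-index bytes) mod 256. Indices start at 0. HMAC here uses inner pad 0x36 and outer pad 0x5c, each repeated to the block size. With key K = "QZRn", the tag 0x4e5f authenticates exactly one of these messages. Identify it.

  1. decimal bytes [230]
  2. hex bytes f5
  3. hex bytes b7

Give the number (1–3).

2

Key "QZRn" = 51 5a 52 6e is 4 bytes > B = 3, so hash it first: H(key) = a3 c8, then zero-pad to 3 bytes: K' = a3 c8 00.
K' ⊕ ipad = 95 fe 36; K' ⊕ opad = ff 94 5c.
m1: inner = H(95 fe 36 e6) = cb e4; tag = H(ff 94 5c cb e4) = 3f5f
m2: inner = H(95 fe 36 f5) = cb f3; tag = H(ff 94 5c cb f3) = 4e5f ← matches
m3: inner = H(95 fe 36 b7) = cb b5; tag = H(ff 94 5c cb b5) = 105f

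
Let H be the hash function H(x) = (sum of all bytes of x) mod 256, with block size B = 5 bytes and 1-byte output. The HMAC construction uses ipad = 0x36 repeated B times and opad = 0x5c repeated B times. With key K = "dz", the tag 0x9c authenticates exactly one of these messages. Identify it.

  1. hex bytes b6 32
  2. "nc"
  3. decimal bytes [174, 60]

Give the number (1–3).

3

Key "dz" = 64 7a is 2 bytes ≤ B = 5; zero-pad to 5 bytes: K' = 64 7a 00 00 00.
K' ⊕ ipad = 52 4c 36 36 36; K' ⊕ opad = 38 26 5c 5c 5c.
m1: inner = H(52 4c 36 36 36 b6 32) = 28; tag = H(38 26 5c 5c 5c 28) = 9a
m2: inner = H(52 4c 36 36 36 6e 63) = 11; tag = H(38 26 5c 5c 5c 11) = 83
m3: inner = H(52 4c 36 36 36 ae 3c) = 2a; tag = H(38 26 5c 5c 5c 2a) = 9c ← matches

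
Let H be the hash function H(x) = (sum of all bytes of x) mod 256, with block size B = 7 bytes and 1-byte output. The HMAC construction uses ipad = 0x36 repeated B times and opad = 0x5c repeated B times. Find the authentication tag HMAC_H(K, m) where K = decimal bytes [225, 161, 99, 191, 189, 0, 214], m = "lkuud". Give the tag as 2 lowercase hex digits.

b5

Key decimal bytes [225, 161, 99, 191, 189, 0, 214] = e1 a1 63 bf bd 00 d6 is exactly B = 7 bytes: K' = e1 a1 63 bf bd 00 d6.
K' ⊕ ipad = d7 97 55 89 8b 36 e0.  K' ⊕ opad = bd fd 3f e3 e1 5c 8a.
Inner input = (K'⊕ipad) ∥ m = d7 97 55 89 8b 36 e0 ∥ 6c 6b 75 75 64.
Inner hash: sum = 215+151+85+137+139+54+224+108+107+117+117+100 = 1554; mod 256 = 18 → 12.
Outer input = (K'⊕opad) ∥ inner = bd fd 3f e3 e1 5c 8a ∥ 12.
Outer hash (tag): sum = 189+253+63+227+225+92+138+18 = 1205; mod 256 = 181 → b5.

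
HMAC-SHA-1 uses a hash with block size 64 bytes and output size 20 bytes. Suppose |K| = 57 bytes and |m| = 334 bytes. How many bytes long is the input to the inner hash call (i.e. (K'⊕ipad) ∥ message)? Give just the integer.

Key is 57 ≤ 64 bytes, zero-padded: |K'| = 64.
Inner input = (K'⊕ipad) ∥ m → 64 + 334 = 398 bytes.

398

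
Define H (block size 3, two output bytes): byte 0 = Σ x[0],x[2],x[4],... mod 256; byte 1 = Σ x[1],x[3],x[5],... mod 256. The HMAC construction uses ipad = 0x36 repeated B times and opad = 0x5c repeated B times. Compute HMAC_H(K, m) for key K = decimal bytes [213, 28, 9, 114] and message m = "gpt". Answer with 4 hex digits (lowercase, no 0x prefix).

Key decimal bytes [213, 28, 9, 114] = d5 1c 09 72 is 4 bytes > B = 3, so hash it first: H(key) = de 8e, then zero-pad to 3 bytes: K' = de 8e 00.
K' ⊕ ipad = e8 b8 36.  K' ⊕ opad = 82 d2 5c.
Inner input = (K'⊕ipad) ∥ m = e8 b8 36 ∥ 67 70 74.
Inner hash: even-index sum = 398 mod 256 = 142; odd-index sum = 403 mod 256 = 147 → 8e 93.
Outer input = (K'⊕opad) ∥ inner = 82 d2 5c ∥ 8e 93.
Outer hash (tag): even-index sum = 369 mod 256 = 113; odd-index sum = 352 mod 256 = 96 → 71 60.

7160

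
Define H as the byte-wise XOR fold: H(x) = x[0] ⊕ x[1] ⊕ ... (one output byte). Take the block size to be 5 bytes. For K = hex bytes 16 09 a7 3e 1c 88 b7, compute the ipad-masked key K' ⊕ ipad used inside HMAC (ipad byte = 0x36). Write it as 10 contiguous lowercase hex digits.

9336363636

Key hex bytes 16 09 a7 3e 1c 88 b7 is 7 bytes > B = 5, so hash it first: H(key) = a5, then zero-pad to 5 bytes: K' = a5 00 00 00 00.
XOR each byte with 0x36: a5⊕36=93, 00⊕36=36, 00⊕36=36, 00⊕36=36, 00⊕36=36.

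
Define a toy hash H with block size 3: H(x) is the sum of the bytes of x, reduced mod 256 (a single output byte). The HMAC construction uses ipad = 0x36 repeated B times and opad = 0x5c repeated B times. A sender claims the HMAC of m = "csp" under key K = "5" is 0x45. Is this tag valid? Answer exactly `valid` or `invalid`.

Key "5" = 35 is 1 byte ≤ B = 3; zero-pad to 3 bytes: K' = 35 00 00.
K' ⊕ ipad = 03 36 36; K' ⊕ opad = 69 5c 5c.
Inner hash: sum = 3+54+54+99+115+112 = 437; mod 256 = 181 → b5.
Outer hash (recomputed tag): sum = 105+92+92+181 = 470; mod 256 = 214 → d6.
Recomputed tag = d6; claimed = 45 → mismatch.

invalid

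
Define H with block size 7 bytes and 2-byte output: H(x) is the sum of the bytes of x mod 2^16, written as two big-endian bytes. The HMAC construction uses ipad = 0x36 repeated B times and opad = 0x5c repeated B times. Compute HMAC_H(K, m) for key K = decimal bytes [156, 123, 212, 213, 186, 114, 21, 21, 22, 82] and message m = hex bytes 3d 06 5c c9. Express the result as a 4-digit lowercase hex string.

0338

Key decimal bytes [156, 123, 212, 213, 186, 114, 21, 21, 22, 82] = 9c 7b d4 d5 ba 72 15 15 16 52 is 10 bytes > B = 7, so hash it first: H(key) = 04 7e, then zero-pad to 7 bytes: K' = 04 7e 00 00 00 00 00.
K' ⊕ ipad = 32 48 36 36 36 36 36.  K' ⊕ opad = 58 22 5c 5c 5c 5c 5c.
Inner input = (K'⊕ipad) ∥ m = 32 48 36 36 36 36 36 ∥ 3d 06 5c c9.
Inner hash: sum = 50+72+54+54+54+54+54+61+6+92+201 = 752 → 02 f0.
Outer input = (K'⊕opad) ∥ inner = 58 22 5c 5c 5c 5c 5c ∥ 02 f0.
Outer hash (tag): sum = 88+34+92+92+92+92+92+2+240 = 824 → 03 38.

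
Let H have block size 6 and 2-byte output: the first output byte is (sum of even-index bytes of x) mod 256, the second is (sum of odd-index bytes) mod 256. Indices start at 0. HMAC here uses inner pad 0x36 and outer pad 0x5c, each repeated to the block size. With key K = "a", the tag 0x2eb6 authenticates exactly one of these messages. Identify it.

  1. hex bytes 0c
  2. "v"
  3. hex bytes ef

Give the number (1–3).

Key "a" = 61 is 1 byte ≤ B = 6; zero-pad to 6 bytes: K' = 61 00 00 00 00 00.
K' ⊕ ipad = 57 36 36 36 36 36; K' ⊕ opad = 3d 5c 5c 5c 5c 5c.
m1: inner = H(57 36 36 36 36 36 0c) = cf a2; tag = H(3d 5c 5c 5c 5c 5c cf a2) = c4b6
m2: inner = H(57 36 36 36 36 36 76) = 39 a2; tag = H(3d 5c 5c 5c 5c 5c 39 a2) = 2eb6 ← matches
m3: inner = H(57 36 36 36 36 36 ef) = b2 a2; tag = H(3d 5c 5c 5c 5c 5c b2 a2) = a7b6

2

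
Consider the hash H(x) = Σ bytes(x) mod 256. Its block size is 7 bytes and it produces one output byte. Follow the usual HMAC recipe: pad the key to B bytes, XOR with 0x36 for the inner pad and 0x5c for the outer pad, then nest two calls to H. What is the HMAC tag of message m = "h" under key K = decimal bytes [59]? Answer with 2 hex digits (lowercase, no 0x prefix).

Key decimal bytes [59] = 3b is 1 byte ≤ B = 7; zero-pad to 7 bytes: K' = 3b 00 00 00 00 00 00.
K' ⊕ ipad = 0d 36 36 36 36 36 36.  K' ⊕ opad = 67 5c 5c 5c 5c 5c 5c.
Inner input = (K'⊕ipad) ∥ m = 0d 36 36 36 36 36 36 ∥ 68.
Inner hash: sum = 13+54+54+54+54+54+54+104 = 441; mod 256 = 185 → b9.
Outer input = (K'⊕opad) ∥ inner = 67 5c 5c 5c 5c 5c 5c ∥ b9.
Outer hash (tag): sum = 103+92+92+92+92+92+92+185 = 840; mod 256 = 72 → 48.

48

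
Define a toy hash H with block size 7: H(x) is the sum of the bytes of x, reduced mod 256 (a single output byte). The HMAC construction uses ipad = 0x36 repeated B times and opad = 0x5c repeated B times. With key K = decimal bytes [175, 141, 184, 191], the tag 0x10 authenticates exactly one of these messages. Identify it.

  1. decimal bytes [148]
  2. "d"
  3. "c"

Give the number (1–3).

2

Key decimal bytes [175, 141, 184, 191] = af 8d b8 bf is 4 bytes ≤ B = 7; zero-pad to 7 bytes: K' = af 8d b8 bf 00 00 00.
K' ⊕ ipad = 99 bb 8e 89 36 36 36; K' ⊕ opad = f3 d1 e4 e3 5c 5c 5c.
m1: inner = H(99 bb 8e 89 36 36 36 94) = a1; tag = H(f3 d1 e4 e3 5c 5c 5c a1) = 40
m2: inner = H(99 bb 8e 89 36 36 36 64) = 71; tag = H(f3 d1 e4 e3 5c 5c 5c 71) = 10 ← matches
m3: inner = H(99 bb 8e 89 36 36 36 63) = 70; tag = H(f3 d1 e4 e3 5c 5c 5c 70) = 0f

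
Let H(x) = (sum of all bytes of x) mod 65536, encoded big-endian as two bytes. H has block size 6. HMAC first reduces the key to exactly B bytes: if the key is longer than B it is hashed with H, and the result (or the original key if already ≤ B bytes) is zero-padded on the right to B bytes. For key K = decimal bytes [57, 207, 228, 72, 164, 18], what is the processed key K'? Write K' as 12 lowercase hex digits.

39cfe448a412

Key decimal bytes [57, 207, 228, 72, 164, 18] = 39 cf e4 48 a4 12 is exactly B = 6 bytes: K' = 39 cf e4 48 a4 12.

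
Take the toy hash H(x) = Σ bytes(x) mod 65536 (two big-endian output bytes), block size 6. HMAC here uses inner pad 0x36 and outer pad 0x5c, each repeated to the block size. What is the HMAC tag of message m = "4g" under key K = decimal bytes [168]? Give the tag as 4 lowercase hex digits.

Key decimal bytes [168] = a8 is 1 byte ≤ B = 6; zero-pad to 6 bytes: K' = a8 00 00 00 00 00.
K' ⊕ ipad = 9e 36 36 36 36 36.  K' ⊕ opad = f4 5c 5c 5c 5c 5c.
Inner input = (K'⊕ipad) ∥ m = 9e 36 36 36 36 36 ∥ 34 67.
Inner hash: sum = 158+54+54+54+54+54+52+103 = 583 → 02 47.
Outer input = (K'⊕opad) ∥ inner = f4 5c 5c 5c 5c 5c ∥ 02 47.
Outer hash (tag): sum = 244+92+92+92+92+92+2+71 = 777 → 03 09.

0309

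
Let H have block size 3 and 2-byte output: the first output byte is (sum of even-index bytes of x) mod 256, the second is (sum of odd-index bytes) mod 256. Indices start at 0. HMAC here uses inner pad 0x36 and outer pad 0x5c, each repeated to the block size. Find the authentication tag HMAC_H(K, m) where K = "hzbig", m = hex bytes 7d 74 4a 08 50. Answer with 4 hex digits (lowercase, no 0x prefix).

Key "hzbig" = 68 7a 62 69 67 is 5 bytes > B = 3, so hash it first: H(key) = 31 e3, then zero-pad to 3 bytes: K' = 31 e3 00.
K' ⊕ ipad = 07 d5 36.  K' ⊕ opad = 6d bf 5c.
Inner input = (K'⊕ipad) ∥ m = 07 d5 36 ∥ 7d 74 4a 08 50.
Inner hash: even-index sum = 185 mod 256 = 185; odd-index sum = 492 mod 256 = 236 → b9 ec.
Outer input = (K'⊕opad) ∥ inner = 6d bf 5c ∥ b9 ec.
Outer hash (tag): even-index sum = 437 mod 256 = 181; odd-index sum = 376 mod 256 = 120 → b5 78.

b578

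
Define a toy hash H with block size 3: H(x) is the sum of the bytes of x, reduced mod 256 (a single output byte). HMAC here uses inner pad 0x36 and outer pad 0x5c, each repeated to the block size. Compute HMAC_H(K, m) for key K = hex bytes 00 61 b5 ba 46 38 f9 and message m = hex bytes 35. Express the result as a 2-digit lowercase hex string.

Key hex bytes 00 61 b5 ba 46 38 f9 is 7 bytes > B = 3, so hash it first: H(key) = 47, then zero-pad to 3 bytes: K' = 47 00 00.
K' ⊕ ipad = 71 36 36.  K' ⊕ opad = 1b 5c 5c.
Inner input = (K'⊕ipad) ∥ m = 71 36 36 ∥ 35.
Inner hash: sum = 113+54+54+53 = 274; mod 256 = 18 → 12.
Outer input = (K'⊕opad) ∥ inner = 1b 5c 5c ∥ 12.
Outer hash (tag): sum = 27+92+92+18 = 229 → e5.

e5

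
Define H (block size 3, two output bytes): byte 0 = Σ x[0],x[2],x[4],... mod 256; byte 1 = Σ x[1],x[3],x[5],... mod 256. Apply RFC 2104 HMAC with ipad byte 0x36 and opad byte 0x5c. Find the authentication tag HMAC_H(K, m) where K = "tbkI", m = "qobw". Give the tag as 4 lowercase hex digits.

Key "tbkI" = 74 62 6b 49 is 4 bytes > B = 3, so hash it first: H(key) = df ab, then zero-pad to 3 bytes: K' = df ab 00.
K' ⊕ ipad = e9 9d 36.  K' ⊕ opad = 83 f7 5c.
Inner input = (K'⊕ipad) ∥ m = e9 9d 36 ∥ 71 6f 62 77.
Inner hash: even-index sum = 517 mod 256 = 5; odd-index sum = 368 mod 256 = 112 → 05 70.
Outer input = (K'⊕opad) ∥ inner = 83 f7 5c ∥ 05 70.
Outer hash (tag): even-index sum = 335 mod 256 = 79; odd-index sum = 252 mod 256 = 252 → 4f fc.

4ffc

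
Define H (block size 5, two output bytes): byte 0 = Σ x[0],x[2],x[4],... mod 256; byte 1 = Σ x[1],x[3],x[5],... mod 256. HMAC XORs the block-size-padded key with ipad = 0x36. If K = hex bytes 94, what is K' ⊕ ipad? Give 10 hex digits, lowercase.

a236363636

Key hex bytes 94 is 1 byte ≤ B = 5; zero-pad to 5 bytes: K' = 94 00 00 00 00.
XOR each byte with 0x36: 94⊕36=a2, 00⊕36=36, 00⊕36=36, 00⊕36=36, 00⊕36=36.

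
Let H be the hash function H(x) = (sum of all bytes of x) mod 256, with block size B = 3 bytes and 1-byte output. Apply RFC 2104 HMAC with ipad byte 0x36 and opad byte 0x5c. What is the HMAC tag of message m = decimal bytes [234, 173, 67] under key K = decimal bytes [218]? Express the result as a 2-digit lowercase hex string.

70

Key decimal bytes [218] = da is 1 byte ≤ B = 3; zero-pad to 3 bytes: K' = da 00 00.
K' ⊕ ipad = ec 36 36.  K' ⊕ opad = 86 5c 5c.
Inner input = (K'⊕ipad) ∥ m = ec 36 36 ∥ ea ad 43.
Inner hash: sum = 236+54+54+234+173+67 = 818; mod 256 = 50 → 32.
Outer input = (K'⊕opad) ∥ inner = 86 5c 5c ∥ 32.
Outer hash (tag): sum = 134+92+92+50 = 368; mod 256 = 112 → 70.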